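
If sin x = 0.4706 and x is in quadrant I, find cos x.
cos x = 0.8823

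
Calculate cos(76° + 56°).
cos(76° + 56°) = cos 76° cos 56° - sin 76° sin 56° = -0.6691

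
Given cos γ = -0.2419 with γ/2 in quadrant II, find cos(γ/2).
cos(γ/2) = ±√((1 + cos γ)/2); negative since γ/2 ∈ QII, so cos(γ/2) = -0.6157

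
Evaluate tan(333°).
tan(333°) = -0.5095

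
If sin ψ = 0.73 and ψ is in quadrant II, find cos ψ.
cos ψ = -0.6834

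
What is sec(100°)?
sec(100°) = -5.759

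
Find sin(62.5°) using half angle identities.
sin(62.5°) = √((1 - cos 125°)/2) = 0.887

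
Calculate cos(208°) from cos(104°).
cos(208°) = cos²104° - sin²104° = -0.8829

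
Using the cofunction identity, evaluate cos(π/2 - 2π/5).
cos(π/2 - 2π/5) = sin(2π/5) = 0.9511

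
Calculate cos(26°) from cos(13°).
cos(26°) = 1 - 2sin²13° = 0.8988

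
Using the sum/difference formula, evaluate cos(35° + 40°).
cos(35° + 40°) = cos 35° cos 40° - sin 35° sin 40° = (√6-√2)/4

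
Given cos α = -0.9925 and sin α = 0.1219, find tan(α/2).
tan(α/2) = sin α / (1 + cos α) = 16.25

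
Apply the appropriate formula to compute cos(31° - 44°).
cos(31° - 44°) = cos 31° cos 44° + sin 31° sin 44° = 0.9744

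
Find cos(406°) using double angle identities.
cos(406°) = cos²203° - sin²203° = 0.6947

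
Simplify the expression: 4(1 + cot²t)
4(1 + cot²t) = 4(csc²t) (using Pythagorean identity)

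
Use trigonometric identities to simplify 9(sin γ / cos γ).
9(sin γ / cos γ) = 9(tan γ) (using Quotient identity)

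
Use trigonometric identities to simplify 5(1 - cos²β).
5(1 - cos²β) = 5(sin²β) (using Pythagorean identity)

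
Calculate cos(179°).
cos(179°) = -0.9998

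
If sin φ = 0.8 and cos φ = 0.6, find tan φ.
tan φ = sin φ / cos φ = 1.333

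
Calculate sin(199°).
sin(199°) = -0.3256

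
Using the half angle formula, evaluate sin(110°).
sin(110°) = √((1 - cos 220°)/2) = 0.9397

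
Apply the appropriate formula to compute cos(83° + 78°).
cos(83° + 78°) = cos 83° cos 78° - sin 83° sin 78° = -0.9455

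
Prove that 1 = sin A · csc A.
RHS = sin A · (1/sin A) = 1 = LHS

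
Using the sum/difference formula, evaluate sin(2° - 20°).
sin(2° - 20°) = sin 2° cos 20° - cos 2° sin 20° = -0.309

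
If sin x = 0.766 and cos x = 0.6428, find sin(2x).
sin(2x) = 2 sin x cos x = 0.9848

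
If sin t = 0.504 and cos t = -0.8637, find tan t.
tan t = sin t / cos t = -0.5835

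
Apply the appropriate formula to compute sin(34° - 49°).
sin(34° - 49°) = sin 34° cos 49° - cos 34° sin 49° = -(√6-√2)/4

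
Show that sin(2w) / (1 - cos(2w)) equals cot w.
LHS = 2 sin w cos w / (2sin²w) = cos w/sin w = cot w = RHS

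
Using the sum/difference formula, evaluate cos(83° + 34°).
cos(83° + 34°) = cos 83° cos 34° - sin 83° sin 34° = -0.454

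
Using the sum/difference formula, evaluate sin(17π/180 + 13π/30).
sin(17π/180 + 13π/30) = sin 17π/180 cos 13π/30 + cos 17π/180 sin 13π/30 = 0.9962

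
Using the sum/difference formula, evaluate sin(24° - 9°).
sin(24° - 9°) = sin 24° cos 9° - cos 24° sin 9° = (√6-√2)/4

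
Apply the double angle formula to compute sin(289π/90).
sin(289π/90) = 2 sin 289π/180 cos 289π/180 = -0.6157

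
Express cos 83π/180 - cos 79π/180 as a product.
cos 83π/180 - cos 79π/180 = -2 sin(9π/20) sin(π/90)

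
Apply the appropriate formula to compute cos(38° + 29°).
cos(38° + 29°) = cos 38° cos 29° - sin 38° sin 29° = 0.3907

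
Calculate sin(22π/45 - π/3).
sin(22π/45 - π/3) = sin 22π/45 cos π/3 - cos 22π/45 sin π/3 = 0.4695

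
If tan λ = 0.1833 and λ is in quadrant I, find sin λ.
sin λ = 0.1803 (using tan²λ + 1 = sec²λ)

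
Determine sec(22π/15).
sec(22π/15) = -9.567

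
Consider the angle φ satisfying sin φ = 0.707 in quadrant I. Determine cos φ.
cos φ = √(1 - sin²φ) = 0.7072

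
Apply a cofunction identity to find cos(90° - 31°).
cos(90° - 31°) = sin(31°) = 0.515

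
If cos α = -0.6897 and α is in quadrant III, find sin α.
sin α = -0.7241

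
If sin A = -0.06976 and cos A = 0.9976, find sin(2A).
sin(2A) = 2 sin A cos A = -0.1392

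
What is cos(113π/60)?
cos(113π/60) = 0.9336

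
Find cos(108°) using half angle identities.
cos(108°) = -√((1 + cos 216°)/2) = -0.309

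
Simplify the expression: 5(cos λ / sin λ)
5(cos λ / sin λ) = 5(cot λ) (using Quotient identity)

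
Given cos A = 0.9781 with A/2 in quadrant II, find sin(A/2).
sin(A/2) = ±√((1 - cos A)/2); positive since A/2 ∈ QII, so sin(A/2) = 0.1046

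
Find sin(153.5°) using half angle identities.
sin(153.5°) = √((1 - cos 307°)/2) = 0.4462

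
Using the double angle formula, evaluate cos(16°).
cos(16°) = cos²8° - sin²8° = 0.9613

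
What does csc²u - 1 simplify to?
csc²u - 1 = cot²u (using Pythagorean identity)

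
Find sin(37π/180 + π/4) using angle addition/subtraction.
sin(37π/180 + π/4) = sin 37π/180 cos π/4 + cos 37π/180 sin π/4 = 0.9903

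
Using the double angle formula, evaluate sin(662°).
sin(662°) = 2 sin 331° cos 331° = -0.848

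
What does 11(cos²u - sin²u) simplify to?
11(cos²u - sin²u) = 11(cos(2u)) (using Double angle)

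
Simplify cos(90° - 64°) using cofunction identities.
cos(90° - 64°) = sin(64°)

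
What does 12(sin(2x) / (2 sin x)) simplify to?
12(sin(2x) / (2 sin x)) = 12(cos x) (using Double angle)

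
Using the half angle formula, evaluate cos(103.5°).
cos(103.5°) = -√((1 + cos 207°)/2) = -0.2334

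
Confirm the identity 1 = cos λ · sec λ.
RHS = cos λ · (1/cos λ) = 1 = LHS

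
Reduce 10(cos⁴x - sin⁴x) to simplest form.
10(cos⁴x - sin⁴x) = 10(cos(2x)) (using Factoring + double angle)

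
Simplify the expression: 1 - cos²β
1 - cos²β = sin²β (using Pythagorean identity)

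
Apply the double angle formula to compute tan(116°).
tan(116°) = 2 tan 58° / (1 - tan²58°) = -2.05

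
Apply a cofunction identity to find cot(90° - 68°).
cot(90° - 68°) = tan(68°) = 2.475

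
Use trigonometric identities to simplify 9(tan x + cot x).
9(tan x + cot x) = 9(sec x csc x) (using Quotient identities)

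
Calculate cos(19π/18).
cos(19π/18) = -0.9848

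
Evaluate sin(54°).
sin(54°) = 0.809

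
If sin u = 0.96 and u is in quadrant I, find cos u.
cos u = 0.28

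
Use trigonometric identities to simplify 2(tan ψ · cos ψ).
2(tan ψ · cos ψ) = 2(sin ψ) (using Quotient identity)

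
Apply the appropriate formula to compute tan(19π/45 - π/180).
tan(19π/45 - π/180) = (tan 19π/45 - tan π/180)/(1 + tan 19π/45 tan π/180) = 2+√3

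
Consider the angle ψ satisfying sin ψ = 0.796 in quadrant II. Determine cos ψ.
cos ψ = ±√(1 - sin²ψ) = -0.6053 (negative in QII)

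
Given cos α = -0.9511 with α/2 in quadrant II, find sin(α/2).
sin(α/2) = ±√((1 - cos α)/2); positive since α/2 ∈ QII, so sin(α/2) = 0.9877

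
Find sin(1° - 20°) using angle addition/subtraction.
sin(1° - 20°) = sin 1° cos 20° - cos 1° sin 20° = -0.3256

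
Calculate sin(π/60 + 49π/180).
sin(π/60 + 49π/180) = sin π/60 cos 49π/180 + cos π/60 sin 49π/180 = 0.788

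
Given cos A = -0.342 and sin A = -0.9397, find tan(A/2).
tan(A/2) = sin A / (1 + cos A) = -1.428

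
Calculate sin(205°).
sin(205°) = -0.4226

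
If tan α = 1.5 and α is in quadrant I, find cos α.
cos α = 0.5547 (using tan²α + 1 = sec²α)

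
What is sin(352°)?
sin(352°) = -0.1392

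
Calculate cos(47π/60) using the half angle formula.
cos(47π/60) = -√((1 + cos 47π/30)/2) = -0.7771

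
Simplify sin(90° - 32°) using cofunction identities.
sin(90° - 32°) = cos(32°)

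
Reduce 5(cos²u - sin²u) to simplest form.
5(cos²u - sin²u) = 5(cos(2u)) (using Double angle)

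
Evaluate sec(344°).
sec(344°) = 1.04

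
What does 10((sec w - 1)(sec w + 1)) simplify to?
10((sec w - 1)(sec w + 1)) = 10(tan²w) (using Diff. of squares)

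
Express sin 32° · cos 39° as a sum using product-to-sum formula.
sin 32° cos 39° = (1/2)[sin(32°+39°) + sin(32°-39°)]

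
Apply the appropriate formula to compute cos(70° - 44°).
cos(70° - 44°) = cos 70° cos 44° + sin 70° sin 44° = 0.8988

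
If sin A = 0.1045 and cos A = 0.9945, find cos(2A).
cos(2A) = cos²A - sin²A = 0.9781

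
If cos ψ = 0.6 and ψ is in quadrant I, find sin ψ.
sin ψ = 0.8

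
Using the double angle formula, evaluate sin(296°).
sin(296°) = 2 sin 148° cos 148° = -0.8988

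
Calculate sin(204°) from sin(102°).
sin(204°) = 2 sin 102° cos 102° = -0.4067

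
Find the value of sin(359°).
sin(359°) = -0.01745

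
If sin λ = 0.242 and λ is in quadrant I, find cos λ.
cos λ = 0.9703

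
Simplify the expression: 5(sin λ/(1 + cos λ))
5(sin λ/(1 + cos λ)) = 5(tan(λ/2)) (using Half angle)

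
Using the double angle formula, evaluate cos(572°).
cos(572°) = cos²286° - sin²286° = -0.848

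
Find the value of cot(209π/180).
cot(209π/180) = 1.804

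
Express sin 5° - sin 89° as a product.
sin 5° - sin 89° = 2 cos(47°) sin(-42°)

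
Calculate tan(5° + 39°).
tan(5° + 39°) = (tan 5° + tan 39°)/(1 - tan 5° tan 39°) = 0.9657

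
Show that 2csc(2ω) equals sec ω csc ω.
LHS = 2/sin(2ω) = 2/(2 sin ω cos ω) = 1/(sin ω cos ω) = (1/cos ω)(1/sin ω) = sec ω csc ω = RHS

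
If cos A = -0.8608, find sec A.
sec A = 1/cos A = -1.162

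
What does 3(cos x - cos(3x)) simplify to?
3(cos x - cos(3x)) = 3(2 sin(2x) sin x) (using Sum-to-product)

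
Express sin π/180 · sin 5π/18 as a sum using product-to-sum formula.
sin π/180 sin 5π/18 = (1/2)[cos(π/180-5π/18) - cos(π/180+5π/18)]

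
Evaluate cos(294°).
cos(294°) = 0.4067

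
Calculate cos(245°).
cos(245°) = -0.4226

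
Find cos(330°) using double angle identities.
cos(330°) = 1 - 2sin²165° = √3/2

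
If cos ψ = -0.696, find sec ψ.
sec ψ = 1/cos ψ = -1.437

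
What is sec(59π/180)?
sec(59π/180) = 1.942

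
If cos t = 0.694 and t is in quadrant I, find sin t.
sin t = 0.72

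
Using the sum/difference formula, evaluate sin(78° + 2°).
sin(78° + 2°) = sin 78° cos 2° + cos 78° sin 2° = 0.9848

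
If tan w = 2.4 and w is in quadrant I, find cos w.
cos w = 0.3846 (using tan²w + 1 = sec²w)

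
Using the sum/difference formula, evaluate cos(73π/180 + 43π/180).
cos(73π/180 + 43π/180) = cos 73π/180 cos 43π/180 - sin 73π/180 sin 43π/180 = -0.4384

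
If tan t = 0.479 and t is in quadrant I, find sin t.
sin t = 0.432 (using tan²t + 1 = sec²t)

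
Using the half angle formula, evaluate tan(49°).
tan(49°) = sin 98° / (1 + cos 98°) = 1.15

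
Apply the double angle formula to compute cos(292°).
cos(292°) = cos²146° - sin²146° = 0.3746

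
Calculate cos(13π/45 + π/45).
cos(13π/45 + π/45) = cos 13π/45 cos π/45 - sin 13π/45 sin π/45 = 0.5592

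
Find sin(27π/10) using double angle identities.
sin(27π/10) = 2 sin 27π/20 cos 27π/20 = 0.809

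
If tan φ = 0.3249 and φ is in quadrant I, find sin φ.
sin φ = 0.309 (using tan²φ + 1 = sec²φ)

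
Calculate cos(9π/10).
cos(9π/10) = -0.9511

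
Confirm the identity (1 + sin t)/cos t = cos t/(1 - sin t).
LHS = (1 + sin t)(1 - sin t) / (cos t(1 - sin t)) = (1 - sin²t) / (cos t(1 - sin t)) = cos²t / (cos t(1 - sin t)) = cos t/(1 - sin t) = RHS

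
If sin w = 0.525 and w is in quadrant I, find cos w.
cos w = 0.8511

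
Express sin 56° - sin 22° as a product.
sin 56° - sin 22° = 2 cos(39°) sin(17°)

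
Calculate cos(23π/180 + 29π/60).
cos(23π/180 + 29π/60) = cos 23π/180 cos 29π/60 - sin 23π/180 sin 29π/60 = -0.342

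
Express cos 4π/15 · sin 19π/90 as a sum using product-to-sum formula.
cos 4π/15 sin 19π/90 = (1/2)[sin(4π/15+19π/90) - sin(4π/15-19π/90)]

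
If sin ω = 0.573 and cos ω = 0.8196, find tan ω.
tan ω = sin ω / cos ω = 0.6991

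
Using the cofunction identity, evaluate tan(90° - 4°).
tan(90° - 4°) = cot(4°) = 14.3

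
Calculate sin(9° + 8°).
sin(9° + 8°) = sin 9° cos 8° + cos 9° sin 8° = 0.2924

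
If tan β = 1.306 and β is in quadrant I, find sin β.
sin β = 0.794 (using tan²β + 1 = sec²β)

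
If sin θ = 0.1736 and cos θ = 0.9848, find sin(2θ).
sin(2θ) = 2 sin θ cos θ = 0.3419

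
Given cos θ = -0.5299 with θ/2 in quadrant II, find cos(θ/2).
cos(θ/2) = ±√((1 + cos θ)/2); negative since θ/2 ∈ QII, so cos(θ/2) = -0.4848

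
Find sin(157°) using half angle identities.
sin(157°) = √((1 - cos 314°)/2) = 0.3907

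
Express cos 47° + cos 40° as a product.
cos 47° + cos 40° = 2 cos(43.5°) cos(3.5°)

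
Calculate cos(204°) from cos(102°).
cos(204°) = 2cos²102° - 1 = -0.9135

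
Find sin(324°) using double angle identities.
sin(324°) = 2 sin 162° cos 162° = -0.5878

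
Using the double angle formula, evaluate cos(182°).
cos(182°) = cos²91° - sin²91° = -0.9994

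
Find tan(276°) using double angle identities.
tan(276°) = 2 tan 138° / (1 - tan²138°) = -9.514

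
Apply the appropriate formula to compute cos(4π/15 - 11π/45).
cos(4π/15 - 11π/45) = cos 4π/15 cos 11π/45 + sin 4π/15 sin 11π/45 = 0.9976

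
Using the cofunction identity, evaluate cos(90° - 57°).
cos(90° - 57°) = sin(57°) = 0.8387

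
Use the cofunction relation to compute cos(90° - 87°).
cos(90° - 87°) = sin(87°) = 0.9986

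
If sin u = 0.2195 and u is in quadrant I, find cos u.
cos u = 0.9756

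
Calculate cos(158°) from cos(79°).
cos(158°) = cos²79° - sin²79° = -0.9272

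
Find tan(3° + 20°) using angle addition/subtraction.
tan(3° + 20°) = (tan 3° + tan 20°)/(1 - tan 3° tan 20°) = 0.4245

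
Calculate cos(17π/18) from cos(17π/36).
cos(17π/18) = cos²17π/36 - sin²17π/36 = -0.9848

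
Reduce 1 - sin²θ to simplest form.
1 - sin²θ = cos²θ (using Pythagorean identity)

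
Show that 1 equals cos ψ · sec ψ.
RHS = cos ψ · (1/cos ψ) = 1 = LHS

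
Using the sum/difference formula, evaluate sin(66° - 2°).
sin(66° - 2°) = sin 66° cos 2° - cos 66° sin 2° = 0.8988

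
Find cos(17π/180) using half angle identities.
cos(17π/180) = √((1 + cos 17π/90)/2) = 0.9563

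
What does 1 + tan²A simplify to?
1 + tan²A = sec²A (using Pythagorean identity)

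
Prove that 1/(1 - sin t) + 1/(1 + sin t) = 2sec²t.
LHS = [(1 + sin t) + (1 - sin t)] / [(1 - sin t)(1 + sin t)] = 2/(1 - sin²t) = 2/cos²t = 2sec²t = RHS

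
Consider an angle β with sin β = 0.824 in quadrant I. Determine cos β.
cos β = √(1 - sin²β) = 0.5666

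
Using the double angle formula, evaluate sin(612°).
sin(612°) = 2 sin 306° cos 306° = -0.9511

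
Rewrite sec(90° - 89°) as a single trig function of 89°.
sec(90° - 89°) = csc(89°)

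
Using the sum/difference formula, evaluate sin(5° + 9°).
sin(5° + 9°) = sin 5° cos 9° + cos 5° sin 9° = 0.2419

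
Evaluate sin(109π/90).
sin(109π/90) = -0.6157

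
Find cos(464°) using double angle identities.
cos(464°) = 1 - 2sin²232° = -0.2419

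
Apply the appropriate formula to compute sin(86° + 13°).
sin(86° + 13°) = sin 86° cos 13° + cos 86° sin 13° = 0.9877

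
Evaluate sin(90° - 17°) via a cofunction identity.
sin(90° - 17°) = cos(17°) = 0.9563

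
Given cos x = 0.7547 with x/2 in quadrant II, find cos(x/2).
cos(x/2) = ±√((1 + cos x)/2); negative since x/2 ∈ QII, so cos(x/2) = -0.9367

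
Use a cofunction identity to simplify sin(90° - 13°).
sin(90° - 13°) = cos(13°)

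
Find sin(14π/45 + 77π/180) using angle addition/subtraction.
sin(14π/45 + 77π/180) = sin 14π/45 cos 77π/180 + cos 14π/45 sin 77π/180 = 0.7314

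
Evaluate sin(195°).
sin(195°) = -(√6-√2)/4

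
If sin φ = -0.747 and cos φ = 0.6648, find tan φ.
tan φ = sin φ / cos φ = -1.124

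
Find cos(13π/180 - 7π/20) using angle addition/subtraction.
cos(13π/180 - 7π/20) = cos 13π/180 cos 7π/20 + sin 13π/180 sin 7π/20 = 0.6428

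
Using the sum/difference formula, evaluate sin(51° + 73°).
sin(51° + 73°) = sin 51° cos 73° + cos 51° sin 73° = 0.829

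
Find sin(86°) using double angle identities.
sin(86°) = 2 sin 43° cos 43° = 0.9976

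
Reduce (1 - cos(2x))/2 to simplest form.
(1 - cos(2x))/2 = sin²x (using Power reduction)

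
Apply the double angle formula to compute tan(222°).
tan(222°) = 2 tan 111° / (1 - tan²111°) = 0.9004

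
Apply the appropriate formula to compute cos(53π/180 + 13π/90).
cos(53π/180 + 13π/90) = cos 53π/180 cos 13π/90 - sin 53π/180 sin 13π/90 = 0.1908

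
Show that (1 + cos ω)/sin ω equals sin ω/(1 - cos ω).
RHS = sin ω(1 + cos ω) / ((1 - cos ω)(1 + cos ω)) = sin ω(1 + cos ω) / (1 - cos²ω) = sin ω(1 + cos ω) / sin²ω = (1 + cos ω)/sin ω = LHS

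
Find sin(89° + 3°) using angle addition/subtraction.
sin(89° + 3°) = sin 89° cos 3° + cos 89° sin 3° = 0.9994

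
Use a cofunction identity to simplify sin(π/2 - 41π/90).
sin(π/2 - 41π/90) = cos(41π/90)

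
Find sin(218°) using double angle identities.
sin(218°) = 2 sin 109° cos 109° = -0.6157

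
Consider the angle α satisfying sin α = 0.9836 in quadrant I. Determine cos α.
cos α = √(1 - sin²α) = 0.1804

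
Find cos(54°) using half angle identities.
cos(54°) = √((1 + cos 108°)/2) = 0.5878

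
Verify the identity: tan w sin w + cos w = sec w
LHS = sin²w/cos w + cos w = (sin²w + cos²w)/cos w = 1/cos w = sec w = RHS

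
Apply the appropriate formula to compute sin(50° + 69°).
sin(50° + 69°) = sin 50° cos 69° + cos 50° sin 69° = 0.8746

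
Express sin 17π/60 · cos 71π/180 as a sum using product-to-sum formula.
sin 17π/60 cos 71π/180 = (1/2)[sin(17π/60+71π/180) + sin(17π/60-71π/180)]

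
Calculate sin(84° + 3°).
sin(84° + 3°) = sin 84° cos 3° + cos 84° sin 3° = 0.9986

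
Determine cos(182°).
cos(182°) = -0.9994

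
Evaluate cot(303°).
cot(303°) = -0.6494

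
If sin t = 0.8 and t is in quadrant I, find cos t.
cos t = 0.6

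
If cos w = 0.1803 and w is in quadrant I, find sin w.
sin w = 0.9836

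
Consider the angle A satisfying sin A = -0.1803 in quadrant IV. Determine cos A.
cos A = √(1 - sin²A) = 0.9836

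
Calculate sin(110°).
sin(110°) = 0.9397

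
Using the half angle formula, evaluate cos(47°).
cos(47°) = √((1 + cos 94°)/2) = 0.682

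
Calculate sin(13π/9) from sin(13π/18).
sin(13π/9) = 2 sin 13π/18 cos 13π/18 = -0.9848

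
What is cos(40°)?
cos(40°) = 0.766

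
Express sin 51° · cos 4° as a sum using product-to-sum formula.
sin 51° cos 4° = (1/2)[sin(51°+4°) + sin(51°-4°)]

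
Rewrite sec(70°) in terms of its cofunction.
sec(70°) = csc(90° - 70°) = csc(20°)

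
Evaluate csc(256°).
csc(256°) = -1.031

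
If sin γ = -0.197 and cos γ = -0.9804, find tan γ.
tan γ = sin γ / cos γ = 0.2009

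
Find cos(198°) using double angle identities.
cos(198°) = cos²99° - sin²99° = -0.9511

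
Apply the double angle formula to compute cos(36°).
cos(36°) = cos²18° - sin²18° = 0.809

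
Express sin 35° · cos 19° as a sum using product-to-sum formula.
sin 35° cos 19° = (1/2)[sin(35°+19°) + sin(35°-19°)]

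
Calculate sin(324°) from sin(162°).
sin(324°) = 2 sin 162° cos 162° = -0.5878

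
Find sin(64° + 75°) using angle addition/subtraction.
sin(64° + 75°) = sin 64° cos 75° + cos 64° sin 75° = 0.6561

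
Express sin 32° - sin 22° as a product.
sin 32° - sin 22° = 2 cos(27°) sin(5°)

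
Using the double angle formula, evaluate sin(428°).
sin(428°) = 2 sin 214° cos 214° = 0.9272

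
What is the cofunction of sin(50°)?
sin(50°) = cos(90° - 50°) = cos(40°)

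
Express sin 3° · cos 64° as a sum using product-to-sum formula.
sin 3° cos 64° = (1/2)[sin(3°+64°) + sin(3°-64°)]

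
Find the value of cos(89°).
cos(89°) = 0.01745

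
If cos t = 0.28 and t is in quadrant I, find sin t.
sin t = 0.96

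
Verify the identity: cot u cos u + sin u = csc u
LHS = cos²u/sin u + sin u = (cos²u + sin²u)/sin u = 1/sin u = csc u = RHS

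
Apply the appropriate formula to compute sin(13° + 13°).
sin(13° + 13°) = sin 13° cos 13° + cos 13° sin 13° = 0.4384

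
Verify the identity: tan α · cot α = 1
LHS = (sin α/cos α) · (cos α/sin α) = 1 = RHS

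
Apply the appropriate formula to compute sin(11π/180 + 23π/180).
sin(11π/180 + 23π/180) = sin 11π/180 cos 23π/180 + cos 11π/180 sin 23π/180 = 0.5592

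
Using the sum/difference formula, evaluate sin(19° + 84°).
sin(19° + 84°) = sin 19° cos 84° + cos 19° sin 84° = 0.9744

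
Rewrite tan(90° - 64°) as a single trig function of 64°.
tan(90° - 64°) = cot(64°)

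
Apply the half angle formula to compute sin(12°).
sin(12°) = √((1 - cos 24°)/2) = 0.2079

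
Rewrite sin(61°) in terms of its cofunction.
sin(61°) = cos(90° - 61°) = cos(29°)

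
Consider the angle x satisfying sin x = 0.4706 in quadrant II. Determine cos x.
cos x = ±√(1 - sin²x) = -0.8823 (negative in QII)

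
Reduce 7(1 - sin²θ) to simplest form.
7(1 - sin²θ) = 7(cos²θ) (using Pythagorean identity)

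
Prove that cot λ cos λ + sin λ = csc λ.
LHS = cos²λ/sin λ + sin λ = (cos²λ + sin²λ)/sin λ = 1/sin λ = csc λ = RHS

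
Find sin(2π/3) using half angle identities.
sin(2π/3) = √((1 - cos 4π/3)/2) = √3/2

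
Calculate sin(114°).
sin(114°) = 0.9135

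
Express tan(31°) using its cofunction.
tan(31°) = cot(90° - 31°) = cot(59°)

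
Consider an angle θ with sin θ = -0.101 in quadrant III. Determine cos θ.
cos θ = ±√(1 - sin²θ) = -0.9949 (negative in QIII)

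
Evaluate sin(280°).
sin(280°) = -0.9848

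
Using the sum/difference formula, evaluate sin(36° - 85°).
sin(36° - 85°) = sin 36° cos 85° - cos 36° sin 85° = -0.7547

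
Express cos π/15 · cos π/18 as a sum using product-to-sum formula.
cos π/15 cos π/18 = (1/2)[cos(π/15-π/18) + cos(π/15+π/18)]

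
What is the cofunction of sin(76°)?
sin(76°) = cos(90° - 76°) = cos(14°)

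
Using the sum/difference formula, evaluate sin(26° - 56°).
sin(26° - 56°) = sin 26° cos 56° - cos 26° sin 56° = -1/2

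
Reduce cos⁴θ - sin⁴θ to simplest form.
cos⁴θ - sin⁴θ = cos(2θ) (using Factoring + double angle)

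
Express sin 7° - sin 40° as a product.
sin 7° - sin 40° = 2 cos(23.5°) sin(-16.5°)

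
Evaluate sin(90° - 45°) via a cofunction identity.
sin(90° - 45°) = cos(45°) = √2/2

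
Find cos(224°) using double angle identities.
cos(224°) = cos²112° - sin²112° = -0.7193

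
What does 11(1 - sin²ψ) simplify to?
11(1 - sin²ψ) = 11(cos²ψ) (using Pythagorean identity)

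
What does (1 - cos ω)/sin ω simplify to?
(1 - cos ω)/sin ω = tan(ω/2) (using Half angle)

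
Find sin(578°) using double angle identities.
sin(578°) = 2 sin 289° cos 289° = -0.6157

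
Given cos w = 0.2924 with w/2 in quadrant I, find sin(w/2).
sin(w/2) = ±√((1 - cos w)/2); positive since w/2 ∈ QI, so sin(w/2) = 0.5948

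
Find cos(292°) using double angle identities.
cos(292°) = 2cos²146° - 1 = 0.3746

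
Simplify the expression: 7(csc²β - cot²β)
7(csc²β - cot²β) = 7 (using Pythagorean identity)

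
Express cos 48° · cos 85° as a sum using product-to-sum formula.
cos 48° cos 85° = (1/2)[cos(48°-85°) + cos(48°+85°)]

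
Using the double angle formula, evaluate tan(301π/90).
tan(301π/90) = 2 tan 301π/180 / (1 - tan²301π/180) = 1.881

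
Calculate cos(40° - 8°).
cos(40° - 8°) = cos 40° cos 8° + sin 40° sin 8° = 0.848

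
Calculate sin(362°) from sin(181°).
sin(362°) = 2 sin 181° cos 181° = 0.0349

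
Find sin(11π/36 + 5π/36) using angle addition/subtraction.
sin(11π/36 + 5π/36) = sin 11π/36 cos 5π/36 + cos 11π/36 sin 5π/36 = 0.9848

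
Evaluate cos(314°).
cos(314°) = 0.6947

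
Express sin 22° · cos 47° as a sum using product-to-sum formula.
sin 22° cos 47° = (1/2)[sin(22°+47°) + sin(22°-47°)]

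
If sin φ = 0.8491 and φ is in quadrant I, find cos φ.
cos φ = 0.5282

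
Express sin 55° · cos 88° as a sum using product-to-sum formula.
sin 55° cos 88° = (1/2)[sin(55°+88°) + sin(55°-88°)]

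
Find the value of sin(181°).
sin(181°) = -0.01745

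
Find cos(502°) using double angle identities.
cos(502°) = cos²251° - sin²251° = -0.788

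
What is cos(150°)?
cos(150°) = -√3/2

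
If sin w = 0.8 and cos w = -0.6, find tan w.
tan w = sin w / cos w = -1.333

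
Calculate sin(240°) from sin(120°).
sin(240°) = 2 sin 120° cos 120° = -√3/2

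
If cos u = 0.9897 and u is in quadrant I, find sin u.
sin u = 0.1432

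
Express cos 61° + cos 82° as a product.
cos 61° + cos 82° = 2 cos(71.5°) cos(-10.5°)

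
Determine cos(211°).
cos(211°) = -0.8572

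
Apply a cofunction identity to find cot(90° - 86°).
cot(90° - 86°) = tan(86°) = 14.3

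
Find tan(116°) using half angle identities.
tan(116°) = sin 232° / (1 + cos 232°) = -2.05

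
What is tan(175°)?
tan(175°) = -0.08749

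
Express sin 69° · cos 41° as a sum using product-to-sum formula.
sin 69° cos 41° = (1/2)[sin(69°+41°) + sin(69°-41°)]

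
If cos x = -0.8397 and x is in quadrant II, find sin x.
sin x = 0.5431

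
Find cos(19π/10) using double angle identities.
cos(19π/10) = 1 - 2sin²19π/20 = 0.9511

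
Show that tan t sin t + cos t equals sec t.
LHS = sin²t/cos t + cos t = (sin²t + cos²t)/cos t = 1/cos t = sec t = RHS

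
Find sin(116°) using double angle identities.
sin(116°) = 2 sin 58° cos 58° = 0.8988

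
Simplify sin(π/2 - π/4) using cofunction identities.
sin(π/2 - π/4) = cos(π/4)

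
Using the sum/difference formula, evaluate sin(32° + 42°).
sin(32° + 42°) = sin 32° cos 42° + cos 32° sin 42° = 0.9613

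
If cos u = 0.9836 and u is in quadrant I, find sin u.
sin u = 0.1804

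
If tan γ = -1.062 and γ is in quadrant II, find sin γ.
sin γ = 0.728 (using tan²γ + 1 = sec²γ)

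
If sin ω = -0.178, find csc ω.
csc ω = 1/sin ω = -5.618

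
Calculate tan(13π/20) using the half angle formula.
tan(13π/20) = sin 13π/10 / (1 + cos 13π/10) = -1.963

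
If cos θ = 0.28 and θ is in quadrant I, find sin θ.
sin θ = 0.96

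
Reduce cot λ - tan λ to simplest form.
cot λ - tan λ = 2 cot(2λ) (using Double angle)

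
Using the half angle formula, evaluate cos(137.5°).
cos(137.5°) = -√((1 + cos 275°)/2) = -0.7373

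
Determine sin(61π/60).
sin(61π/60) = -0.05234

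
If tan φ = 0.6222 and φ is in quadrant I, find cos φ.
cos φ = 0.8491 (using tan²φ + 1 = sec²φ)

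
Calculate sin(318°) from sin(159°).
sin(318°) = 2 sin 159° cos 159° = -0.6691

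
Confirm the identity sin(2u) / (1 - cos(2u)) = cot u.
LHS = 2 sin u cos u / (2sin²u) = cos u/sin u = cot u = RHS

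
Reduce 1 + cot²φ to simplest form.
1 + cot²φ = csc²φ (using Pythagorean identity)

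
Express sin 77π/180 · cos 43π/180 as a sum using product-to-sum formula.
sin 77π/180 cos 43π/180 = (1/2)[sin(77π/180+43π/180) + sin(77π/180-43π/180)]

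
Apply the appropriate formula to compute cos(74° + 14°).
cos(74° + 14°) = cos 74° cos 14° - sin 74° sin 14° = 0.0349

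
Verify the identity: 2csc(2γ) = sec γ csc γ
LHS = 2/sin(2γ) = 2/(2 sin γ cos γ) = 1/(sin γ cos γ) = (1/cos γ)(1/sin γ) = sec γ csc γ = RHS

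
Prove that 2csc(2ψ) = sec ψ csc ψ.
LHS = 2/sin(2ψ) = 2/(2 sin ψ cos ψ) = 1/(sin ψ cos ψ) = (1/cos ψ)(1/sin ψ) = sec ψ csc ψ = RHS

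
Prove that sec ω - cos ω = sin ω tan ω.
LHS = 1/cos ω - cos ω = (1 - cos²ω)/cos ω = sin²ω/cos ω = sin ω · (sin ω/cos ω) = sin ω tan ω = RHS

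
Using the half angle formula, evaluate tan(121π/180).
tan(121π/180) = sin 121π/90 / (1 + cos 121π/90) = -1.664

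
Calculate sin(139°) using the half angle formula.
sin(139°) = √((1 - cos 278°)/2) = 0.6561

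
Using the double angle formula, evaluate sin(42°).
sin(42°) = 2 sin 21° cos 21° = 0.6691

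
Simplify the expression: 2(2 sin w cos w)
2(2 sin w cos w) = 2(sin(2w)) (using Double angle)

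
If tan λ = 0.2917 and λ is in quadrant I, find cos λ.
cos λ = 0.96 (using tan²λ + 1 = sec²λ)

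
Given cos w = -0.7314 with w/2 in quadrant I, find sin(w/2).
sin(w/2) = ±√((1 - cos w)/2); positive since w/2 ∈ QI, so sin(w/2) = 0.9304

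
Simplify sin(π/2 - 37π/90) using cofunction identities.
sin(π/2 - 37π/90) = cos(37π/90)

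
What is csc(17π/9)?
csc(17π/9) = -2.924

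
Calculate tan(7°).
tan(7°) = 0.1228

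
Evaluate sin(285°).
sin(285°) = -(√6+√2)/4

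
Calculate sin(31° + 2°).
sin(31° + 2°) = sin 31° cos 2° + cos 31° sin 2° = 0.5446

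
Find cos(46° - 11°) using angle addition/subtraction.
cos(46° - 11°) = cos 46° cos 11° + sin 46° sin 11° = 0.8192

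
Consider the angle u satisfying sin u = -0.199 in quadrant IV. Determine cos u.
cos u = √(1 - sin²u) = 0.98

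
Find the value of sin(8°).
sin(8°) = 0.1392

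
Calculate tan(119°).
tan(119°) = -1.804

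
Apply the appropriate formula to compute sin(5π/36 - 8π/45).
sin(5π/36 - 8π/45) = sin 5π/36 cos 8π/45 - cos 5π/36 sin 8π/45 = -0.1219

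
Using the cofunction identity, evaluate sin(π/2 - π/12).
sin(π/2 - π/12) = cos(π/12) = (√6+√2)/4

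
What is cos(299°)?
cos(299°) = 0.4848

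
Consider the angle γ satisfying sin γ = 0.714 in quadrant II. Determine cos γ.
cos γ = ±√(1 - sin²γ) = -0.7001 (negative in QII)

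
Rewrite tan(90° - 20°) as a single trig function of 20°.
tan(90° - 20°) = cot(20°)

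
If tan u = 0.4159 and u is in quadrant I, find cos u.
cos u = 0.9233 (using tan²u + 1 = sec²u)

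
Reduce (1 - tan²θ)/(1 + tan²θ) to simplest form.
(1 - tan²θ)/(1 + tan²θ) = cos(2θ) (using Double angle)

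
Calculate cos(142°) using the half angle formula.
cos(142°) = -√((1 + cos 284°)/2) = -0.788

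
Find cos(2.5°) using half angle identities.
cos(2.5°) = √((1 + cos 5°)/2) = 0.999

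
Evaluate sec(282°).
sec(282°) = 4.81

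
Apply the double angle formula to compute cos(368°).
cos(368°) = cos²184° - sin²184° = 0.9903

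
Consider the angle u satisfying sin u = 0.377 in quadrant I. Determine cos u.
cos u = √(1 - sin²u) = 0.9262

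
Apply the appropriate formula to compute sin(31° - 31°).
sin(31° - 31°) = sin 31° cos 31° - cos 31° sin 31° = 0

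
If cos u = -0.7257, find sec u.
sec u = 1/cos u = -1.378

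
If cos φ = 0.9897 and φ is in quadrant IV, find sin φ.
sin φ = -0.1432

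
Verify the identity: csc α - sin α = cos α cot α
LHS = 1/sin α - sin α = (1 - sin²α)/sin α = cos²α/sin α = cos α · (cos α/sin α) = cos α cot α = RHS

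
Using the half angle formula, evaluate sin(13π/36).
sin(13π/36) = √((1 - cos 13π/18)/2) = 0.9063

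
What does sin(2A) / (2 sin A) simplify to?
sin(2A) / (2 sin A) = cos A (using Double angle)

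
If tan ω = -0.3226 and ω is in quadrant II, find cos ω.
cos ω = -0.9517 (using tan²ω + 1 = sec²ω)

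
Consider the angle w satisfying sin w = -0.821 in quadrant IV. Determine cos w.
cos w = √(1 - sin²w) = 0.5709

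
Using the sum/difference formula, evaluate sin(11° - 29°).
sin(11° - 29°) = sin 11° cos 29° - cos 11° sin 29° = -0.309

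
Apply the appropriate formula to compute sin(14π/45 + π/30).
sin(14π/45 + π/30) = sin 14π/45 cos π/30 + cos 14π/45 sin π/30 = 0.8829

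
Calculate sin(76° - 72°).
sin(76° - 72°) = sin 76° cos 72° - cos 76° sin 72° = 0.06976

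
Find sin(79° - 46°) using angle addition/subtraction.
sin(79° - 46°) = sin 79° cos 46° - cos 79° sin 46° = 0.5446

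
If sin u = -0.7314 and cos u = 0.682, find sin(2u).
sin(2u) = 2 sin u cos u = -0.9976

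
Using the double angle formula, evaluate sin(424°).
sin(424°) = 2 sin 212° cos 212° = 0.8988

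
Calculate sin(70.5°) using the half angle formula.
sin(70.5°) = √((1 - cos 141°)/2) = 0.9426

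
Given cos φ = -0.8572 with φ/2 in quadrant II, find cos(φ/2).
cos(φ/2) = ±√((1 + cos φ)/2); negative since φ/2 ∈ QII, so cos(φ/2) = -0.2672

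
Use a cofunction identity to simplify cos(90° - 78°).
cos(90° - 78°) = sin(78°)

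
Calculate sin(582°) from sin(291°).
sin(582°) = 2 sin 291° cos 291° = -0.6691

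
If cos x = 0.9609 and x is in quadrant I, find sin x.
sin x = 0.2769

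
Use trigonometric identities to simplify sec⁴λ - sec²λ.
sec⁴λ - sec²λ = tan⁴λ + tan²λ (using Pythagorean)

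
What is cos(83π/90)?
cos(83π/90) = -0.9703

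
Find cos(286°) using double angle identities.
cos(286°) = cos²143° - sin²143° = 0.2756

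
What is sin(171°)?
sin(171°) = 0.1564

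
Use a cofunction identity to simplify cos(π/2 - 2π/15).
cos(π/2 - 2π/15) = sin(2π/15)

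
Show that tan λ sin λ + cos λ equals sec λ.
LHS = sin²λ/cos λ + cos λ = (sin²λ + cos²λ)/cos λ = 1/cos λ = sec λ = RHS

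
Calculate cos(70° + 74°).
cos(70° + 74°) = cos 70° cos 74° - sin 70° sin 74° = -0.809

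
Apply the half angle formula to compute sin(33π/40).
sin(33π/40) = √((1 - cos 33π/20)/2) = 0.5225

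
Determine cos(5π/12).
cos(5π/12) = (√6-√2)/4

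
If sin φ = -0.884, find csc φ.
csc φ = 1/sin φ = -1.131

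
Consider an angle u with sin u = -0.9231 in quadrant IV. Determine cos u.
cos u = √(1 - sin²u) = 0.3846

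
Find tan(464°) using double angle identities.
tan(464°) = 2 tan 232° / (1 - tan²232°) = -4.011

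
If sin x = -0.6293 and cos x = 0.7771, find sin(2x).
sin(2x) = 2 sin x cos x = -0.9781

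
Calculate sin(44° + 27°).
sin(44° + 27°) = sin 44° cos 27° + cos 44° sin 27° = 0.9455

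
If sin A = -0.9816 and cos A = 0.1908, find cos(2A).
cos(2A) = cos²A - sin²A = -0.9271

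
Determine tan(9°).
tan(9°) = 0.1584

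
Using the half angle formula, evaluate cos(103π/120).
cos(103π/120) = -√((1 + cos 103π/60)/2) = -0.9026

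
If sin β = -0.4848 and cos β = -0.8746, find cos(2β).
cos(2β) = cos²β - sin²β = 0.5299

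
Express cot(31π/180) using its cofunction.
cot(31π/180) = tan(π/2 - 31π/180) = tan(59π/180)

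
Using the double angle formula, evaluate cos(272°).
cos(272°) = 2cos²136° - 1 = 0.0349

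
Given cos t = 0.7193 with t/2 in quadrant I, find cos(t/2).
cos(t/2) = ±√((1 + cos t)/2); positive since t/2 ∈ QI, so cos(t/2) = 0.9272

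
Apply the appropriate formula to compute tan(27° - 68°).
tan(27° - 68°) = (tan 27° - tan 68°)/(1 + tan 27° tan 68°) = -0.8693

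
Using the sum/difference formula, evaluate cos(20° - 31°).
cos(20° - 31°) = cos 20° cos 31° + sin 20° sin 31° = 0.9816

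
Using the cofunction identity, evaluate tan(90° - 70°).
tan(90° - 70°) = cot(70°) = 0.364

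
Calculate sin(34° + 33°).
sin(34° + 33°) = sin 34° cos 33° + cos 34° sin 33° = 0.9205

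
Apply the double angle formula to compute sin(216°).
sin(216°) = 2 sin 108° cos 108° = -0.5878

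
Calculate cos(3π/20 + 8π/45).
cos(3π/20 + 8π/45) = cos 3π/20 cos 8π/45 - sin 3π/20 sin 8π/45 = 0.515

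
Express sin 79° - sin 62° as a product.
sin 79° - sin 62° = 2 cos(70.5°) sin(8.5°)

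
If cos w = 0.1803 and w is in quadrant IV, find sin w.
sin w = -0.9836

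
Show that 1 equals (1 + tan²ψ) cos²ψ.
RHS = sec²ψ · cos²ψ = (1/cos²ψ) · cos²ψ = 1 = LHS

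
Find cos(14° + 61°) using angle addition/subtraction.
cos(14° + 61°) = cos 14° cos 61° - sin 14° sin 61° = (√6-√2)/4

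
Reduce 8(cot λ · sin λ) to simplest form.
8(cot λ · sin λ) = 8(cos λ) (using Quotient identity)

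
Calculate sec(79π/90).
sec(79π/90) = -1.079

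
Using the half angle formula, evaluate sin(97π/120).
sin(97π/120) = √((1 - cos 97π/60)/2) = 0.5664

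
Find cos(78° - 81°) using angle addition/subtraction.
cos(78° - 81°) = cos 78° cos 81° + sin 78° sin 81° = 0.9986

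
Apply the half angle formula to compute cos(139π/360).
cos(139π/360) = √((1 + cos 139π/180)/2) = 0.3502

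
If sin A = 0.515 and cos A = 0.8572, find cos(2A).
cos(2A) = cos²A - sin²A = 0.4696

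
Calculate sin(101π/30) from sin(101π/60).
sin(101π/30) = 2 sin 101π/60 cos 101π/60 = -0.9135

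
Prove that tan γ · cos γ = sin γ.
LHS = (sin γ/cos γ) · cos γ = sin γ = RHS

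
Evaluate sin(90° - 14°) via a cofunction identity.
sin(90° - 14°) = cos(14°) = 0.9703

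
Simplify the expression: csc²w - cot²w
csc²w - cot²w = 1 (using Pythagorean identity)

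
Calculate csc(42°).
csc(42°) = 1.494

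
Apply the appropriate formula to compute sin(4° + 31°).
sin(4° + 31°) = sin 4° cos 31° + cos 4° sin 31° = 0.5736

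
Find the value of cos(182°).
cos(182°) = -0.9994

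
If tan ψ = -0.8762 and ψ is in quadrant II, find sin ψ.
sin ψ = 0.659 (using tan²ψ + 1 = sec²ψ)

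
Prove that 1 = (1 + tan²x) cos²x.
RHS = sec²x · cos²x = (1/cos²x) · cos²x = 1 = LHS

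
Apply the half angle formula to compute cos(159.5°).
cos(159.5°) = -√((1 + cos 319°)/2) = -0.9367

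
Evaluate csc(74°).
csc(74°) = 1.04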